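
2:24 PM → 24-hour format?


Input: 2:24 PM
PM: 2 + 12 = 14

14:24


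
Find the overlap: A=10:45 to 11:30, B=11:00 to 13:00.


Meeting A: 645-690 (in minutes from midnight)
Meeting B: 660-780
Overlap start = max(645, 660) = 660
Overlap end = min(690, 780) = 690
Overlap = max(0, 690 - 660) = 30 min

30 minutes


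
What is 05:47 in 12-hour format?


5:47 AM

Hour: 5
5 < 12 → AM


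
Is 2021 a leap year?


No

Rules: divisible by 4 AND (not by 100 OR by 400)
2021 ÷ 4 = 505 remainder 1 → not divisible by 4
Not divisible by 4 → not a leap year


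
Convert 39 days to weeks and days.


Weeks: 39 ÷ 7 = 5 remainder 4

5 weeks 4 days


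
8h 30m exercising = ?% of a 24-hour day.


Time: 510 minutes
Day: 1440 minutes
Percentage = (510/1440) × 100 ≈ 35.4%

35.4%


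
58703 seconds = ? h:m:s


Hours: 58703 ÷ 3600 = 16 remainder 1103
Minutes: 1103 ÷ 60 = 18 remainder 23
Seconds: 23

16h 18m 23s


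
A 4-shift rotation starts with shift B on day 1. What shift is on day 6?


Shift C

Shifts: A, B, C, D
Start: B (index 1)
Day 6: (1 + 6 - 1) mod 4
= 6 mod 4
= 2
Index 2 → shift C


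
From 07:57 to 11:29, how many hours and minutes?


End time in minutes: 11×60 + 29 = 689
Start time in minutes: 7×60 + 57 = 477
Difference = 689 - 477 = 212 minutes
= 3 hours 32 minutes

3h 32m


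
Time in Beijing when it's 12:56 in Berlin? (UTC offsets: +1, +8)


Time difference = UTC+8 - UTC+1 = +7 hours
New hour = (12 + 7) mod 24
= 19 mod 24 = 19
Minutes unchanged → 19:56

19:56


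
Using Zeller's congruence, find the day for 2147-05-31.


Zeller's congruence:
q=31, m=5, k=47, j=21
h = (31 + ⌊13×6/5⌋ + 47 + ⌊47/4⌋ + ⌊21/4⌋ - 2×21) mod 7
= (31 + 15 + 47 + 11 + 5 - 42) mod 7
= 67 mod 7 = 4
h=4 → Wednesday

Wednesday


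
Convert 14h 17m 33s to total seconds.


51453 seconds

Hours: 14 × 3600 = 50400
Minutes: 17 × 60 = 1020
Seconds: 33
Total = 50400 + 1020 + 33 = 51453


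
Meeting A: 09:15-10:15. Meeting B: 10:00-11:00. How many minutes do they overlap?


Meeting A: 555-615 (in minutes from midnight)
Meeting B: 600-660
Overlap start = max(555, 600) = 600
Overlap end = min(615, 660) = 615
Overlap = max(0, 615 - 600) = 15 min

15 minutes


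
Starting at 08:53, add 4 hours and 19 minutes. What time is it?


13:12

Start: 533 minutes from midnight
Add: 259 minutes
Total: 792 minutes
Hours: 792 ÷ 60 = 13 remainder 12


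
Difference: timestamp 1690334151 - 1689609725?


724426 seconds (201.2 hours / 8.38 days)

Difference = 1690334151 - 1689609725 = 724426 seconds
In hours: 724426 / 3600 ≈ 201.2
In days: 724426 / 86400 ≈ 8.38


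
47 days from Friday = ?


Wednesday

Start: Friday (index 4)
(4 + 47) mod 7
= 51 mod 7
= 2
Index 2 → Wednesday


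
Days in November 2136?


30 days

Month: November (month 11)
November has 30 days


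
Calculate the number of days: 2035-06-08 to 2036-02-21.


258 days

From June 8, 2035 to February 21, 2036
Rest of June 2035: 30 - 8 = 22
Full months: July 31, August 31, September 30, October 31, November 30, December 31, January 31
Days into February 2036: 21
Total = 22 + 31 + 31 + 30 + 31 + 30 + 31 + 31 + 21 = 258 days


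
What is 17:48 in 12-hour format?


Hour: 17
17 - 12 = 5 → PM

5:48 PM


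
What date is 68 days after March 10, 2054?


Start: March 10, 2054
Add 68 days
March 10 → April 1: 31 - 10 + 1 = 22 days (68 - 22 = 46 left)
April 1 → May 1: 30 - 1 + 1 = 30 days (46 - 30 = 16 left)
May 1 + 16 = May 17, 2054

May 17, 2054


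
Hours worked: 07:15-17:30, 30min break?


9h 45m (585 minutes)

Total time = (17×60+30) - (7×60+15)
= 1050 - 435 = 615 min
Minus break: 615 - 30 = 585 min
= 9h 45m


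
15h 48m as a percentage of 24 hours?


0.6583 (65.83%)

Total minutes: 15×60 + 48 = 948
Day = 24×60 = 1440 minutes
Fraction = 948/1440 ≈ 0.6583
As a percentage: 948/1440 × 100 ≈ 65.83%


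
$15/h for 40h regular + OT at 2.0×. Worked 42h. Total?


$660.00

Regular: 40h × $15 = $600.00
Overtime: 42 - 40 = 2h
OT pay: 2h × $15 × 2.0 = $60.00
Total = $600.00 + $60.00 = $660.00


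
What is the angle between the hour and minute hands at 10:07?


Hour hand = 10×30 + 7×0.5 = 303.5°
Minute hand = 7×6 = 42°
Difference = |303.5 - 42| = 261.5°
Since > 180°: 360 - 261.5 = 98.5°

98.5°


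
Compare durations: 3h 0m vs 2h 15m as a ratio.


Duration 1: 180 minutes
Duration 2: 135 minutes
Ratio = 180:135
GCD = 45
Simplified = 4:3
As a decimal: 4/3 ≈ 1.33

4:3 (1.33)


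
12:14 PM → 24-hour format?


Input: 12:14 PM
12 PM → 12 (noon)

12:14


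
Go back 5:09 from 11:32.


Start: 692 minutes from midnight
Subtract: 309 minutes
Remaining: 692 - 309 = 383
Hours: 6, Minutes: 23

06:23


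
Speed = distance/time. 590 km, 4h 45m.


Distance: 590 km
Time: 4h 45m = 285 min = 285/60 = 19/4 hours
Speed = 590 ÷ (19/4) = 590 × 4 / 19 = 2360/19 ≈ 124.2 km/h

124.2 km/h


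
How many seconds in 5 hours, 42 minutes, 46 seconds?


Hours: 5 × 3600 = 18000
Minutes: 42 × 60 = 2520
Seconds: 46
Total = 18000 + 2520 + 46 = 20566

20566 seconds


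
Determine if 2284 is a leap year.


Rules: divisible by 4 AND (not by 100 OR by 400)
2284 ÷ 4 = 571 exactly → divisible by 4
2284 ÷ 100 = 22 remainder 84 → not divisible by 100
Divisible by 4 but not by 100 → leap year

Yes


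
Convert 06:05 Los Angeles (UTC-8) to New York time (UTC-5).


09:05

Time difference = UTC-5 - UTC-8 = +3 hours
New hour = (6 + 3) mod 24
= 9 mod 24 = 9
Minutes unchanged → 09:05


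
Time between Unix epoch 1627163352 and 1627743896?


580544 seconds (161.3 hours / 6.72 days)

Difference = 1627743896 - 1627163352 = 580544 seconds
In hours: 580544 / 3600 ≈ 161.3
In days: 580544 / 86400 ≈ 6.72


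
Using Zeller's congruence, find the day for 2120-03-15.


Friday

Zeller's congruence:
q=15, m=3, k=20, j=21
h = (15 + ⌊13×4/5⌋ + 20 + ⌊20/4⌋ + ⌊21/4⌋ - 2×21) mod 7
= (15 + 10 + 20 + 5 + 5 - 42) mod 7
= 13 mod 7 = 6
h=6 → Friday


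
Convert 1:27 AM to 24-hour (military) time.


01:27

Input: 1:27 AM
AM hour stays: 1


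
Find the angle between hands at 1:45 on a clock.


Hour hand = 1×30 + 45×0.5 = 52.5°
Minute hand = 45×6 = 270°
Difference = |52.5 - 270| = 217.5°
Since > 180°: 360 - 217.5 = 142.5°

142.5°


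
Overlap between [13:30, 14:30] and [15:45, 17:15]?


Meeting A: 810-870 (in minutes from midnight)
Meeting B: 945-1035
Overlap start = max(810, 945) = 945
Overlap end = min(870, 1035) = 870
Overlap = max(0, 870 - 945) = 0 min

0 minutes


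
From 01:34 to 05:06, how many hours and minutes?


3h 32m

End time in minutes: 5×60 + 6 = 306
Start time in minutes: 1×60 + 34 = 94
Difference = 306 - 94 = 212 minutes
= 3 hours 32 minutes


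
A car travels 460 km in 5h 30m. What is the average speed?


Distance: 460 km
Time: 5h 30m = 330 min = 330/60 = 11/2 hours
Speed = 460 ÷ (11/2) = 460 × 2 / 11 = 920/11 ≈ 83.6 km/h

83.6 km/h


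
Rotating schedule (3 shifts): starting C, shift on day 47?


Shift A

Shifts: A, B, C
Start: C (index 2)
Day 47: (2 + 47 - 1) mod 3
= 48 mod 3
= 0
Index 0 → shift A


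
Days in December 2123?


31 days

Month: December (month 12)
December has 31 days


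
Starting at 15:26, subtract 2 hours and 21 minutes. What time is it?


Start: 926 minutes from midnight
Subtract: 141 minutes
Remaining: 926 - 141 = 785
Hours: 13, Minutes: 5

13:05


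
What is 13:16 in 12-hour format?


Hour: 13
13 - 12 = 1 → PM

1:16 PM


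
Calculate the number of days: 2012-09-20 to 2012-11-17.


From September 20, 2012 to November 17, 2012
Rest of September 2012: 30 - 20 = 10
Full months: October 31
Days into November 2012: 17
Total = 10 + 31 + 17 = 58 days

58 days


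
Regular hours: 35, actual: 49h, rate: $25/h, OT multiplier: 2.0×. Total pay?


$1575.00

Regular: 35h × $25 = $875.00
Overtime: 49 - 35 = 14h
OT pay: 14h × $25 × 2.0 = $700.00
Total = $875.00 + $700.00 = $1575.00


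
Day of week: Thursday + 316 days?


Start: Thursday (index 3)
(3 + 316) mod 7
= 319 mod 7
= 4
Index 4 → Friday

Friday


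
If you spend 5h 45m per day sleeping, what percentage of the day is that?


Time: 345 minutes
Day: 1440 minutes
Percentage = (345/1440) × 100 ≈ 24.0%

24.0%


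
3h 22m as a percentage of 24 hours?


0.1403 (14.03%)

Total minutes: 3×60 + 22 = 202
Day = 24×60 = 1440 minutes
Fraction = 202/1440 ≈ 0.1403
As a percentage: 202/1440 × 100 ≈ 14.03%


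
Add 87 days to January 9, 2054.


April 6, 2054

Start: January 9, 2054
Add 87 days
January 9 → February 1: 31 - 9 + 1 = 23 days (87 - 23 = 64 left)
February 1 → March 1: 28 - 1 + 1 = 28 days (64 - 28 = 36 left)
March 1 → April 1: 31 - 1 + 1 = 31 days (36 - 31 = 5 left)
April 1 + 5 = April 6, 2054


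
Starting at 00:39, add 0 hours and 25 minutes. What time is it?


01:04

Start: 39 minutes from midnight
Add: 25 minutes
Total: 64 minutes
Hours: 64 ÷ 60 = 1 remainder 4


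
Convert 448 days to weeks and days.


Weeks: 448 ÷ 7 = 64 remainder 0

64 weeks 0 days


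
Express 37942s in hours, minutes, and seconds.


10h 32m 22s

Hours: 37942 ÷ 3600 = 10 remainder 1942
Minutes: 1942 ÷ 60 = 32 remainder 22
Seconds: 22


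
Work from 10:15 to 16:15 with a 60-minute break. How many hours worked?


Total time = (16×60+15) - (10×60+15)
= 975 - 615 = 360 min
Minus break: 360 - 60 = 300 min
= 5h 0m

5h 0m (300 minutes)


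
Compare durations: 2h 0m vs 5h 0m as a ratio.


2:5 (0.40)

Duration 1: 120 minutes
Duration 2: 300 minutes
Ratio = 120:300
GCD = 60
Simplified = 2:5
As a decimal: 2/5 = 0.40


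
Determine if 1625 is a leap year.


No

Rules: divisible by 4 AND (not by 100 OR by 400)
1625 ÷ 4 = 406 remainder 1 → not divisible by 4
Not divisible by 4 → not a leap year


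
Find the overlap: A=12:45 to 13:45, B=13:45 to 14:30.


0 minutes

Meeting A: 765-825 (in minutes from midnight)
Meeting B: 825-870
Overlap start = max(765, 825) = 825
Overlap end = min(825, 870) = 825
Overlap = max(0, 825 - 825) = 0 min


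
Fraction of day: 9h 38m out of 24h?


0.4014 (40.14%)

Total minutes: 9×60 + 38 = 578
Day = 24×60 = 1440 minutes
Fraction = 578/1440 ≈ 0.4014
As a percentage: 578/1440 × 100 ≈ 40.14%


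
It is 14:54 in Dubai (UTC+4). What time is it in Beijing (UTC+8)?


18:54

Time difference = UTC+8 - UTC+4 = +4 hours
New hour = (14 + 4) mod 24
= 18 mod 24 = 18
Minutes unchanged → 18:54


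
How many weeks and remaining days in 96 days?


13 weeks 5 days

Weeks: 96 ÷ 7 = 13 remainder 5


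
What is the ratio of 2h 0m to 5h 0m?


Duration 1: 120 minutes
Duration 2: 300 minutes
Ratio = 120:300
GCD = 60
Simplified = 2:5
As a decimal: 2/5 = 0.40

2:5 (0.40)


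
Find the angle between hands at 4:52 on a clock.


Hour hand = 4×30 + 52×0.5 = 146.0°
Minute hand = 52×6 = 312°
Difference = |146.0 - 312| = 166.0°

166.0°


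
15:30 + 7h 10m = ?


22:40

Start: 930 minutes from midnight
Add: 430 minutes
Total: 1360 minutes
Hours: 1360 ÷ 60 = 22 remainder 40


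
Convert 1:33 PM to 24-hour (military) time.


13:33

Input: 1:33 PM
PM: 1 + 12 = 13


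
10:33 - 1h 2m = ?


Start: 633 minutes from midnight
Subtract: 62 minutes
Remaining: 633 - 62 = 571
Hours: 9, Minutes: 31

09:31


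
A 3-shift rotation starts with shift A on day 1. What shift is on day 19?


Shift A

Shifts: A, B, C
Start: A (index 0)
Day 19: (0 + 19 - 1) mod 3
= 18 mod 3
= 0
Index 0 → shift A


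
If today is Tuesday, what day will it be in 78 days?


Start: Tuesday (index 1)
(1 + 78) mod 7
= 79 mod 7
= 2
Index 2 → Wednesday

Wednesday


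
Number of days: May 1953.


Month: May (month 5)
May has 31 days

31 days


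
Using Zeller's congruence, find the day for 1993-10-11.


Zeller's congruence:
q=11, m=10, k=93, j=19
h = (11 + ⌊13×11/5⌋ + 93 + ⌊93/4⌋ + ⌊19/4⌋ - 2×19) mod 7
= (11 + 28 + 93 + 23 + 4 - 38) mod 7
= 121 mod 7 = 2
h=2 → Monday

Monday


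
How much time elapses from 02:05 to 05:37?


3h 32m

End time in minutes: 5×60 + 37 = 337
Start time in minutes: 2×60 + 5 = 125
Difference = 337 - 125 = 212 minutes
= 3 hours 32 minutes


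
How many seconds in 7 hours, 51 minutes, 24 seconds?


28284 seconds

Hours: 7 × 3600 = 25200
Minutes: 51 × 60 = 3060
Seconds: 24
Total = 25200 + 3060 + 24 = 28284


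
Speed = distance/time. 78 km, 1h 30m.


Distance: 78 km
Time: 1h 30m = 90 min = 90/60 = 3/2 hours
Speed = 78 ÷ (3/2) = 78 × 2 / 3 = 156/3 = 52.0 km/h

52.0 km/h


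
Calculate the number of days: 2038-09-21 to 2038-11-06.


From September 21, 2038 to November 6, 2038
Rest of September 2038: 30 - 21 = 9
Full months: October 31
Days into November 2038: 6
Total = 9 + 31 + 6 = 46 days

46 days


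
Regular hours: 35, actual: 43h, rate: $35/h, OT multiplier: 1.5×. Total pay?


$1645.00

Regular: 35h × $35 = $1225.00
Overtime: 43 - 35 = 8h
OT pay: 8h × $35 × 1.5 = $420.00
Total = $1225.00 + $420.00 = $1645.00


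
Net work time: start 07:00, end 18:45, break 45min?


11h 0m (660 minutes)

Total time = (18×60+45) - (7×60+0)
= 1125 - 420 = 705 min
Minus break: 705 - 45 = 660 min
= 11h 0m


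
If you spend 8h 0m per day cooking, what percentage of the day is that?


33.3%

Time: 480 minutes
Day: 1440 minutes
Percentage = (480/1440) × 100 ≈ 33.3%


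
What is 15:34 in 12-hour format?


3:34 PM

Hour: 15
15 - 12 = 3 → PM


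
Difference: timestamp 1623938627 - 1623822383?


Difference = 1623938627 - 1623822383 = 116244 seconds
In hours: 116244 / 3600 ≈ 32.3
In days: 116244 / 86400 ≈ 1.35

116244 seconds (32.3 hours / 1.35 days)


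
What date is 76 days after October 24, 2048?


January 8, 2049

Start: October 24, 2048
Add 76 days
October 24 → November 1: 31 - 24 + 1 = 8 days (76 - 8 = 68 left)
November 1 → December 1: 30 - 1 + 1 = 30 days (68 - 30 = 38 left)
December 1 → January 1: 31 - 1 + 1 = 31 days (38 - 31 = 7 left)
January 1 + 7 = January 8, 2049


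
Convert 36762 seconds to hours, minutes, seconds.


Hours: 36762 ÷ 3600 = 10 remainder 762
Minutes: 762 ÷ 60 = 12 remainder 42
Seconds: 42

10h 12m 42s


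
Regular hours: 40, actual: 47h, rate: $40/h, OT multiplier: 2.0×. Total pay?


Regular: 40h × $40 = $1600.00
Overtime: 47 - 40 = 7h
OT pay: 7h × $40 × 2.0 = $560.00
Total = $1600.00 + $560.00 = $2160.00

$2160.00


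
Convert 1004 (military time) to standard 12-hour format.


Hour: 10
10 < 12 → AM

10:04 AM


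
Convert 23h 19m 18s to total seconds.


83958 seconds

Hours: 23 × 3600 = 82800
Minutes: 19 × 60 = 1140
Seconds: 18
Total = 82800 + 1140 + 18 = 83958


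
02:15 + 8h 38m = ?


Start: 135 minutes from midnight
Add: 518 minutes
Total: 653 minutes
Hours: 653 ÷ 60 = 10 remainder 53

10:53


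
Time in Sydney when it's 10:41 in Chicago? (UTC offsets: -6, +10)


Time difference = UTC+10 - UTC-6 = +16 hours
New hour = (10 + 16) mod 24
= 26 mod 24 = 2
Minutes unchanged → 02:41; 26 ≥ 24 → next day

02:41 (next day)


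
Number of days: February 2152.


Month: February (month 2)
February: 28 or 29 (leap year)
2152 leap year? Yes

29 days


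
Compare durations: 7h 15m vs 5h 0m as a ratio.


Duration 1: 435 minutes
Duration 2: 300 minutes
Ratio = 435:300
GCD = 15
Simplified = 29:20
As a decimal: 29/20 = 1.45

29:20 (1.45)


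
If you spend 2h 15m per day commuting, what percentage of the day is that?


Time: 135 minutes
Day: 1440 minutes
Percentage = (135/1440) × 100 ≈ 9.4%

9.4%


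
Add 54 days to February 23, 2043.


Start: February 23, 2043
Add 54 days
February 23 → March 1: 28 - 23 + 1 = 6 days (54 - 6 = 48 left)
March 1 → April 1: 31 - 1 + 1 = 31 days (48 - 31 = 17 left)
April 1 + 17 = April 18, 2043

April 18, 2043


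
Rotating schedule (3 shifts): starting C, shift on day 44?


Shifts: A, B, C
Start: C (index 2)
Day 44: (2 + 44 - 1) mod 3
= 45 mod 3
= 0
Index 0 → shift A

Shift A


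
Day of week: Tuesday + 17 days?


Friday

Start: Tuesday (index 1)
(1 + 17) mod 7
= 18 mod 7
= 4
Index 4 → Friday


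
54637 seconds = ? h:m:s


15h 10m 37s

Hours: 54637 ÷ 3600 = 15 remainder 637
Minutes: 637 ÷ 60 = 10 remainder 37
Seconds: 37


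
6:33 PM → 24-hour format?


Input: 6:33 PM
PM: 6 + 12 = 18

18:33


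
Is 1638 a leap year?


No

Rules: divisible by 4 AND (not by 100 OR by 400)
1638 ÷ 4 = 409 remainder 2 → not divisible by 4
Not divisible by 4 → not a leap year


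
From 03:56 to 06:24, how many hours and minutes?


End time in minutes: 6×60 + 24 = 384
Start time in minutes: 3×60 + 56 = 236
Difference = 384 - 236 = 148 minutes
= 2 hours 28 minutes

2h 28m


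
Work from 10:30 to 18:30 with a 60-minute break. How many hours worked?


Total time = (18×60+30) - (10×60+30)
= 1110 - 630 = 480 min
Minus break: 480 - 60 = 420 min
= 7h 0m

7h 0m (420 minutes)


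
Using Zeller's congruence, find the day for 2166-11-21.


Friday

Zeller's congruence:
q=21, m=11, k=66, j=21
h = (21 + ⌊13×12/5⌋ + 66 + ⌊66/4⌋ + ⌊21/4⌋ - 2×21) mod 7
= (21 + 31 + 66 + 16 + 5 - 42) mod 7
= 97 mod 7 = 6
h=6 → Friday


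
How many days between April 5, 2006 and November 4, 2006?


From April 5, 2006 to November 4, 2006
Rest of April 2006: 30 - 5 = 25
Full months: May 31, June 30, July 31, August 31, September 30, October 31
Days into November 2006: 4
Total = 25 + 31 + 30 + 31 + 31 + 30 + 31 + 4 = 213 days

213 days


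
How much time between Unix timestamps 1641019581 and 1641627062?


Difference = 1641627062 - 1641019581 = 607481 seconds
In hours: 607481 / 3600 ≈ 168.7
In days: 607481 / 86400 ≈ 7.03

607481 seconds (168.7 hours / 7.03 days)


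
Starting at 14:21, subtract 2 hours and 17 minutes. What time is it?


Start: 861 minutes from midnight
Subtract: 137 minutes
Remaining: 861 - 137 = 724
Hours: 12, Minutes: 4

12:04


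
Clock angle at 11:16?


118.0°

Hour hand = 11×30 + 16×0.5 = 338.0°
Minute hand = 16×6 = 96°
Difference = |338.0 - 96| = 242.0°
Since > 180°: 360 - 242.0 = 118.0°


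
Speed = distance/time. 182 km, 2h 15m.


80.9 km/h

Distance: 182 km
Time: 2h 15m = 135 min = 135/60 = 9/4 hours
Speed = 182 ÷ (9/4) = 182 × 4 / 9 = 728/9 ≈ 80.9 km/h


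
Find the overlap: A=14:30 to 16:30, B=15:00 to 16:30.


90 minutes

Meeting A: 870-990 (in minutes from midnight)
Meeting B: 900-990
Overlap start = max(870, 900) = 900
Overlap end = min(990, 990) = 990
Overlap = max(0, 990 - 900) = 90 min


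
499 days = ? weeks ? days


71 weeks 2 days

Weeks: 499 ÷ 7 = 71 remainder 2


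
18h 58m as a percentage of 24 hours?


Total minutes: 18×60 + 58 = 1138
Day = 24×60 = 1440 minutes
Fraction = 1138/1440 ≈ 0.7903
As a percentage: 1138/1440 × 100 ≈ 79.03%

0.7903 (79.03%)


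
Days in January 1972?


31 days

Month: January (month 1)
January has 31 days


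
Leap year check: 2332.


Yes

Rules: divisible by 4 AND (not by 100 OR by 400)
2332 ÷ 4 = 583 exactly → divisible by 4
2332 ÷ 100 = 23 remainder 32 → not divisible by 100
Divisible by 4 but not by 100 → leap year


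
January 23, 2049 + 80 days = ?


Start: January 23, 2049
Add 80 days
January 23 → February 1: 31 - 23 + 1 = 9 days (80 - 9 = 71 left)
February 1 → March 1: 28 - 1 + 1 = 28 days (71 - 28 = 43 left)
March 1 → April 1: 31 - 1 + 1 = 31 days (43 - 31 = 12 left)
April 1 + 12 = April 13, 2049

April 13, 2049


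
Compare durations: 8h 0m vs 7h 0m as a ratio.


Duration 1: 480 minutes
Duration 2: 420 minutes
Ratio = 480:420
GCD = 60
Simplified = 8:7
As a decimal: 8/7 ≈ 1.14

8:7 (1.14)


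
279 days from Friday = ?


Start: Friday (index 4)
(4 + 279) mod 7
= 283 mod 7
= 3
Index 3 → Thursday

Thursday


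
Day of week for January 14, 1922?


Saturday

Zeller's congruence:
q=14, m=13, k=21, j=19
h = (14 + ⌊13×14/5⌋ + 21 + ⌊21/4⌋ + ⌊19/4⌋ - 2×19) mod 7
= (14 + 36 + 21 + 5 + 4 - 38) mod 7
= 42 mod 7 = 0
h=0 → Saturday


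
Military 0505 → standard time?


Hour: 5
5 < 12 → AM

5:05 AM


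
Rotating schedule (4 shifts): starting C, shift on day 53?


Shift C

Shifts: A, B, C, D
Start: C (index 2)
Day 53: (2 + 53 - 1) mod 4
= 54 mod 4
= 2
Index 2 → shift C


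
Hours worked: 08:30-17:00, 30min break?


Total time = (17×60+0) - (8×60+30)
= 1020 - 510 = 510 min
Minus break: 510 - 30 = 480 min
= 8h 0m

8h 0m (480 minutes)


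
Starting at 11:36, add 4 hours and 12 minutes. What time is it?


15:48

Start: 696 minutes from midnight
Add: 252 minutes
Total: 948 minutes
Hours: 948 ÷ 60 = 15 remainder 48


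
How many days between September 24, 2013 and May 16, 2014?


From September 24, 2013 to May 16, 2014
Rest of September 2013: 30 - 24 = 6
Full months: October 31, November 30, December 31, January 31, February 2014 28, March 31, April 30
Days into May 2014: 16
Total = 6 + 31 + 30 + 31 + 31 + 28 + 31 + 30 + 16 = 234 days

234 days


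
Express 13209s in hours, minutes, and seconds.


3h 40m 9s

Hours: 13209 ÷ 3600 = 3 remainder 2409
Minutes: 2409 ÷ 60 = 40 remainder 9
Seconds: 9


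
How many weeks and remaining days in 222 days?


Weeks: 222 ÷ 7 = 31 remainder 5

31 weeks 5 days


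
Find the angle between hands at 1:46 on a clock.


137.0°

Hour hand = 1×30 + 46×0.5 = 53.0°
Minute hand = 46×6 = 276°
Difference = |53.0 - 276| = 223.0°
Since > 180°: 360 - 223.0 = 137.0°


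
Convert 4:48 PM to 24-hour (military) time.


16:48

Input: 4:48 PM
PM: 4 + 12 = 16


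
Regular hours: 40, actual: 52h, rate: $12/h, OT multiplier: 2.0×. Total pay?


$768.00

Regular: 40h × $12 = $480.00
Overtime: 52 - 40 = 12h
OT pay: 12h × $12 × 2.0 = $288.00
Total = $480.00 + $288.00 = $768.00


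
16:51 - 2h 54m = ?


Start: 1011 minutes from midnight
Subtract: 174 minutes
Remaining: 1011 - 174 = 837
Hours: 13, Minutes: 57

13:57


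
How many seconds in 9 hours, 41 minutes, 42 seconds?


34902 seconds

Hours: 9 × 3600 = 32400
Minutes: 41 × 60 = 2460
Seconds: 42
Total = 32400 + 2460 + 42 = 34902


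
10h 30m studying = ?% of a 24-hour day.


43.8%

Time: 630 minutes
Day: 1440 minutes
Percentage = (630/1440) × 100 ≈ 43.8%


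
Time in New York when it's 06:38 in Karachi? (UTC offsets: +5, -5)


20:38 (previous day)

Time difference = UTC-5 - UTC+5 = -10 hours
New hour = (6 -10) mod 24
= -4 mod 24 = 20
Minutes unchanged → 20:38; -4 < 0 → previous day


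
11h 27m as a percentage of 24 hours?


0.4771 (47.71%)

Total minutes: 11×60 + 27 = 687
Day = 24×60 = 1440 minutes
Fraction = 687/1440 ≈ 0.4771
As a percentage: 687/1440 × 100 ≈ 47.71%


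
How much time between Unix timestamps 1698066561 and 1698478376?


Difference = 1698478376 - 1698066561 = 411815 seconds
In hours: 411815 / 3600 ≈ 114.4
In days: 411815 / 86400 ≈ 4.77

411815 seconds (114.4 hours / 4.77 days)


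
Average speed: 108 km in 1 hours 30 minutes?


Distance: 108 km
Time: 1h 30m = 90 min = 90/60 = 3/2 hours
Speed = 108 ÷ (3/2) = 108 × 2 / 3 = 216/3 = 72.0 km/h

72.0 km/h


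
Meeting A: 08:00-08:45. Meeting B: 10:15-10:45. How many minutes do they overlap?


Meeting A: 480-525 (in minutes from midnight)
Meeting B: 615-645
Overlap start = max(480, 615) = 615
Overlap end = min(525, 645) = 525
Overlap = max(0, 525 - 615) = 0 min

0 minutes


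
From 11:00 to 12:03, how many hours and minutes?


1h 3m

End time in minutes: 12×60 + 3 = 723
Start time in minutes: 11×60 + 0 = 660
Difference = 723 - 660 = 63 minutes
= 1 hours 3 minutes


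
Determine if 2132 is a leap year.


Yes

Rules: divisible by 4 AND (not by 100 OR by 400)
2132 ÷ 4 = 533 exactly → divisible by 4
2132 ÷ 100 = 21 remainder 32 → not divisible by 100
Divisible by 4 but not by 100 → leap year


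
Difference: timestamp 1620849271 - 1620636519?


Difference = 1620849271 - 1620636519 = 212752 seconds
In hours: 212752 / 3600 ≈ 59.1
In days: 212752 / 86400 ≈ 2.46

212752 seconds (59.1 hours / 2.46 days)


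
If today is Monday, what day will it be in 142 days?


Wednesday

Start: Monday (index 0)
(0 + 142) mod 7
= 142 mod 7
= 2
Index 2 → Wednesday


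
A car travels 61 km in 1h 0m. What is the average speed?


61.0 km/h

Distance: 61 km
Time: 1 hours
Speed = 61 / 1 = 61.0 km/h


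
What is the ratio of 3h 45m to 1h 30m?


Duration 1: 225 minutes
Duration 2: 90 minutes
Ratio = 225:90
GCD = 45
Simplified = 5:2
As a decimal: 5/2 = 2.50

5:2 (2.50)


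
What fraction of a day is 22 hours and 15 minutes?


Total minutes: 22×60 + 15 = 1335
Day = 24×60 = 1440 minutes
Fraction = 1335/1440 ≈ 0.9271
As a percentage: 1335/1440 × 100 ≈ 92.71%

0.9271 (92.71%)


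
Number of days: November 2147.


Month: November (month 11)
November has 30 days

30 days


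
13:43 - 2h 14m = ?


Start: 823 minutes from midnight
Subtract: 134 minutes
Remaining: 823 - 134 = 689
Hours: 11, Minutes: 29

11:29


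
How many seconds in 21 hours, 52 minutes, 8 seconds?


Hours: 21 × 3600 = 75600
Minutes: 52 × 60 = 3120
Seconds: 8
Total = 75600 + 3120 + 8 = 78728

78728 seconds


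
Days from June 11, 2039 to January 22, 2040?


From June 11, 2039 to January 22, 2040
Rest of June 2039: 30 - 11 = 19
Full months: July 31, August 31, September 30, October 31, November 30, December 31
Days into January 2040: 22
Total = 19 + 31 + 31 + 30 + 31 + 30 + 31 + 22 = 225 days

225 days


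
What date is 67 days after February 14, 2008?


Start: February 14, 2008
Add 67 days
February 14 → March 1: 29 - 14 + 1 = 16 days (67 - 16 = 51 left)
March 1 → April 1: 31 - 1 + 1 = 31 days (51 - 31 = 20 left)
April 1 + 20 = April 21, 2008

April 21, 2008


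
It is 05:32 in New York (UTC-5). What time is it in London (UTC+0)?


10:32

Time difference = UTC+0 - UTC-5 = +5 hours
New hour = (5 + 5) mod 24
= 10 mod 24 = 10
Minutes unchanged → 10:32


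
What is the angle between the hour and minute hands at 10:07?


Hour hand = 10×30 + 7×0.5 = 303.5°
Minute hand = 7×6 = 42°
Difference = |303.5 - 42| = 261.5°
Since > 180°: 360 - 261.5 = 98.5°

98.5°


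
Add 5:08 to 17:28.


Start: 1048 minutes from midnight
Add: 308 minutes
Total: 1356 minutes
Hours: 1356 ÷ 60 = 22 remainder 36

22:36


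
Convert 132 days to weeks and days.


Weeks: 132 ÷ 7 = 18 remainder 6

18 weeks 6 days


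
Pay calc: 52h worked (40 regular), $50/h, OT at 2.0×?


$3200.00

Regular: 40h × $50 = $2000.00
Overtime: 52 - 40 = 12h
OT pay: 12h × $50 × 2.0 = $1200.00
Total = $2000.00 + $1200.00 = $3200.00


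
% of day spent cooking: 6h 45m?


Time: 405 minutes
Day: 1440 minutes
Percentage = (405/1440) × 100 ≈ 28.1%

28.1%


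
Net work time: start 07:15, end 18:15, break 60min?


10h 0m (600 minutes)

Total time = (18×60+15) - (7×60+15)
= 1095 - 435 = 660 min
Minus break: 660 - 60 = 600 min
= 10h 0m


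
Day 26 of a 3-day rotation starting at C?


Shifts: A, B, C
Start: C (index 2)
Day 26: (2 + 26 - 1) mod 3
= 27 mod 3
= 0
Index 0 → shift A

Shift A


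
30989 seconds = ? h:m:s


8h 36m 29s

Hours: 30989 ÷ 3600 = 8 remainder 2189
Minutes: 2189 ÷ 60 = 36 remainder 29
Seconds: 29


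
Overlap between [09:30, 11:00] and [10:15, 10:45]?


Meeting A: 570-660 (in minutes from midnight)
Meeting B: 615-645
Overlap start = max(570, 615) = 615
Overlap end = min(660, 645) = 645
Overlap = max(0, 645 - 615) = 30 min

30 minutes


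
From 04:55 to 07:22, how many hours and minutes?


2h 27m

End time in minutes: 7×60 + 22 = 442
Start time in minutes: 4×60 + 55 = 295
Difference = 442 - 295 = 147 minutes
= 2 hours 27 minutes


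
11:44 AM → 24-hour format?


11:44

Input: 11:44 AM
AM hour stays: 11


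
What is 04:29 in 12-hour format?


4:29 AM

Hour: 4
4 < 12 → AM


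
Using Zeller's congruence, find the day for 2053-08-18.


Zeller's congruence:
q=18, m=8, k=53, j=20
h = (18 + ⌊13×9/5⌋ + 53 + ⌊53/4⌋ + ⌊20/4⌋ - 2×20) mod 7
= (18 + 23 + 53 + 13 + 5 - 40) mod 7
= 72 mod 7 = 2
h=2 → Monday

Monday


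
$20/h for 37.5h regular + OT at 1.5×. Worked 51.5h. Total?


Regular: 37.5h × $20 = $750.00
Overtime: 51.5 - 37.5 = 14.0h
OT pay: 14.0h × $20 × 1.5 = $420.00
Total = $750.00 + $420.00 = $1170.00

$1170.00


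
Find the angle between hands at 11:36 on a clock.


132.0°

Hour hand = 11×30 + 36×0.5 = 348.0°
Minute hand = 36×6 = 216°
Difference = |348.0 - 216| = 132.0°


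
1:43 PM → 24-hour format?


13:43

Input: 1:43 PM
PM: 1 + 12 = 13


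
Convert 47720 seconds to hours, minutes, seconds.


13h 15m 20s

Hours: 47720 ÷ 3600 = 13 remainder 920
Minutes: 920 ÷ 60 = 15 remainder 20
Seconds: 20


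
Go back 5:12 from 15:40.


Start: 940 minutes from midnight
Subtract: 312 minutes
Remaining: 940 - 312 = 628
Hours: 10, Minutes: 28

10:28


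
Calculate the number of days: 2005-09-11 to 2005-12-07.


From September 11, 2005 to December 7, 2005
Rest of September 2005: 30 - 11 = 19
Full months: October 31, November 30
Days into December 2005: 7
Total = 19 + 31 + 30 + 7 = 87 days

87 days


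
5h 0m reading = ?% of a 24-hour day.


Time: 300 minutes
Day: 1440 minutes
Percentage = (300/1440) × 100 ≈ 20.8%

20.8%


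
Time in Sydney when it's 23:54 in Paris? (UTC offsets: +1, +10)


08:54 (next day)

Time difference = UTC+10 - UTC+1 = +9 hours
New hour = (23 + 9) mod 24
= 32 mod 24 = 8
Minutes unchanged → 08:54; 32 ≥ 24 → next day


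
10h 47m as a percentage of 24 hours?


0.4493 (44.93%)

Total minutes: 10×60 + 47 = 647
Day = 24×60 = 1440 minutes
Fraction = 647/1440 ≈ 0.4493
As a percentage: 647/1440 × 100 ≈ 44.93%


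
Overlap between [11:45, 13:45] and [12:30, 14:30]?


Meeting A: 705-825 (in minutes from midnight)
Meeting B: 750-870
Overlap start = max(705, 750) = 750
Overlap end = min(825, 870) = 825
Overlap = max(0, 825 - 750) = 75 min

75 minutes


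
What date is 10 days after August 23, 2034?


September 2, 2034

Start: August 23, 2034
Add 10 days
August 23 → September 1: 31 - 23 + 1 = 9 days (10 - 9 = 1 left)
September 1 + 1 = September 2, 2034


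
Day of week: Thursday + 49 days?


Thursday

Start: Thursday (index 3)
(3 + 49) mod 7
= 52 mod 7
= 3
Index 3 → Thursday


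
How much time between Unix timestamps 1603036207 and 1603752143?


Difference = 1603752143 - 1603036207 = 715936 seconds
In hours: 715936 / 3600 ≈ 198.9
In days: 715936 / 86400 ≈ 8.29

715936 seconds (198.9 hours / 8.29 days)


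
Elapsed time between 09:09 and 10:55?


End time in minutes: 10×60 + 55 = 655
Start time in minutes: 9×60 + 9 = 549
Difference = 655 - 549 = 106 minutes
= 1 hours 46 minutes

1h 46m


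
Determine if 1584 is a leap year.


Rules: divisible by 4 AND (not by 100 OR by 400)
1584 ÷ 4 = 396 exactly → divisible by 4
1584 ÷ 100 = 15 remainder 84 → not divisible by 100
Divisible by 4 but not by 100 → leap year

Yes


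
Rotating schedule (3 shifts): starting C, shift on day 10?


Shifts: A, B, C
Start: C (index 2)
Day 10: (2 + 10 - 1) mod 3
= 11 mod 3
= 2
Index 2 → shift C

Shift C


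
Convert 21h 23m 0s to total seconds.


76980 seconds

Hours: 21 × 3600 = 75600
Minutes: 23 × 60 = 1380
Seconds: 0
Total = 75600 + 1380 + 0 = 76980


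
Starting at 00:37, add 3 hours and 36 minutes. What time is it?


04:13

Start: 37 minutes from midnight
Add: 216 minutes
Total: 253 minutes
Hours: 253 ÷ 60 = 4 remainder 13


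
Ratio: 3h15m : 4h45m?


13:19 (0.68)

Duration 1: 195 minutes
Duration 2: 285 minutes
Ratio = 195:285
GCD = 15
Simplified = 13:19
As a decimal: 13/19 ≈ 0.68


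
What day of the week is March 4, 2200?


Tuesday

Zeller's congruence:
q=4, m=3, k=0, j=22
h = (4 + ⌊13×4/5⌋ + 0 + ⌊0/4⌋ + ⌊22/4⌋ - 2×22) mod 7
= (4 + 10 + 0 + 0 + 5 - 44) mod 7
= -25 mod 7 = 3
h=3 → Tuesday


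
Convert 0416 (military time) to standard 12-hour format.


4:16 AM

Hour: 4
4 < 12 → AM


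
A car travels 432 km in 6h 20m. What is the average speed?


Distance: 432 km
Time: 6h 20m = 380 min = 380/60 = 19/3 hours
Speed = 432 ÷ (19/3) = 432 × 3 / 19 = 1296/19 ≈ 68.2 km/h

68.2 km/h


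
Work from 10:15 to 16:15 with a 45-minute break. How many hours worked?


5h 15m (315 minutes)

Total time = (16×60+15) - (10×60+15)
= 975 - 615 = 360 min
Minus break: 360 - 45 = 315 min
= 5h 15m


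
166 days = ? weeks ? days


Weeks: 166 ÷ 7 = 23 remainder 5

23 weeks 5 days


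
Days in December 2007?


31 days

Month: December (month 12)
December has 31 days


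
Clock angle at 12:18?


Hour hand (12 ≡ 0 on the dial): 0×30 + 18×0.5 = 9.0°
Minute hand = 18×6 = 108°
Difference = |9.0 - 108| = 99.0°

99.0°


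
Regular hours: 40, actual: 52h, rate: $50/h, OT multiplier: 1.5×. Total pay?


$2900.00

Regular: 40h × $50 = $2000.00
Overtime: 52 - 40 = 12h
OT pay: 12h × $50 × 1.5 = $900.00
Total = $2000.00 + $900.00 = $2900.00


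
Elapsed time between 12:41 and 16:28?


End time in minutes: 16×60 + 28 = 988
Start time in minutes: 12×60 + 41 = 761
Difference = 988 - 761 = 227 minutes
= 3 hours 47 minutes

3h 47m


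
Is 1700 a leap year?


Rules: divisible by 4 AND (not by 100 OR by 400)
1700 ÷ 4 = 425 exactly → divisible by 4
1700 ÷ 100 = 17 exactly → divisible by 100
1700 ÷ 400 = 4 remainder 100 → not divisible by 400
Divisible by 100 but not by 400 → not a leap year

No


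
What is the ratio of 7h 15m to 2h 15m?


Duration 1: 435 minutes
Duration 2: 135 minutes
Ratio = 435:135
GCD = 15
Simplified = 29:9
As a decimal: 29/9 ≈ 3.22

29:9 (3.22)


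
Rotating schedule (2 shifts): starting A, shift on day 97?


Shift A

Shifts: A, B
Start: A (index 0)
Day 97: (0 + 97 - 1) mod 2
= 96 mod 2
= 0
Index 0 → shift A


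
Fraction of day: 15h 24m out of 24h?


Total minutes: 15×60 + 24 = 924
Day = 24×60 = 1440 minutes
Fraction = 924/1440 ≈ 0.6417
As a percentage: 924/1440 × 100 ≈ 64.17%

0.6417 (64.17%)


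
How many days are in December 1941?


31 days

Month: December (month 12)
December has 31 days


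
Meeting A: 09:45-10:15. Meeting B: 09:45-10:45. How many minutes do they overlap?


30 minutes

Meeting A: 585-615 (in minutes from midnight)
Meeting B: 585-645
Overlap start = max(585, 585) = 585
Overlap end = min(615, 645) = 615
Overlap = max(0, 615 - 585) = 30 min


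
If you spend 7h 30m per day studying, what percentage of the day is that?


Time: 450 minutes
Day: 1440 minutes
Percentage = (450/1440) × 100 ≈ 31.3%

31.3%


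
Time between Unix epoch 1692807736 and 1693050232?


242496 seconds (67.4 hours / 2.81 days)

Difference = 1693050232 - 1692807736 = 242496 seconds
In hours: 242496 / 3600 ≈ 67.4
In days: 242496 / 86400 ≈ 2.81


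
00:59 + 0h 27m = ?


01:26

Start: 59 minutes from midnight
Add: 27 minutes
Total: 86 minutes
Hours: 86 ÷ 60 = 1 remainder 26


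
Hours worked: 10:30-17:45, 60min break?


6h 15m (375 minutes)

Total time = (17×60+45) - (10×60+30)
= 1065 - 630 = 435 min
Minus break: 435 - 60 = 375 min
= 6h 15m


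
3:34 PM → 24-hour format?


Input: 3:34 PM
PM: 3 + 12 = 15

15:34


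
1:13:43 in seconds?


4423 seconds

Hours: 1 × 3600 = 3600
Minutes: 13 × 60 = 780
Seconds: 43
Total = 3600 + 780 + 43 = 4423


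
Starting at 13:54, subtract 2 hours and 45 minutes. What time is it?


Start: 834 minutes from midnight
Subtract: 165 minutes
Remaining: 834 - 165 = 669
Hours: 11, Minutes: 9

11:09


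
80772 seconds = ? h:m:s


22h 26m 12s

Hours: 80772 ÷ 3600 = 22 remainder 1572
Minutes: 1572 ÷ 60 = 26 remainder 12
Seconds: 12


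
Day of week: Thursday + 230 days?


Wednesday

Start: Thursday (index 3)
(3 + 230) mod 7
= 233 mod 7
= 2
Index 2 → Wednesday


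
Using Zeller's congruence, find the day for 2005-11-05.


Saturday

Zeller's congruence:
q=5, m=11, k=5, j=20
h = (5 + ⌊13×12/5⌋ + 5 + ⌊5/4⌋ + ⌊20/4⌋ - 2×20) mod 7
= (5 + 31 + 5 + 1 + 5 - 40) mod 7
= 7 mod 7 = 0
h=0 → Saturday


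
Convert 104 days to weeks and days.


Weeks: 104 ÷ 7 = 14 remainder 6

14 weeks 6 days


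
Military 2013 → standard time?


Hour: 20
20 - 12 = 8 → PM

8:13 PM


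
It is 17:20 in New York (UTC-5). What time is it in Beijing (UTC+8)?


Time difference = UTC+8 - UTC-5 = +13 hours
New hour = (17 + 13) mod 24
= 30 mod 24 = 6
Minutes unchanged → 06:20; 30 ≥ 24 → next day

06:20 (next day)


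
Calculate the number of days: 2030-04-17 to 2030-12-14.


241 days

From April 17, 2030 to December 14, 2030
Rest of April 2030: 30 - 17 = 13
Full months: May 31, June 30, July 31, August 31, September 30, October 31, November 30
Days into December 2030: 14
Total = 13 + 31 + 30 + 31 + 31 + 30 + 31 + 30 + 14 = 241 days


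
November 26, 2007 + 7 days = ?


Start: November 26, 2007
Add 7 days
November 26 → December 1: 30 - 26 + 1 = 5 days (7 - 5 = 2 left)
December 1 + 2 = December 3, 2007

December 3, 2007


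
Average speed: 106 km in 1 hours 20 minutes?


79.5 km/h

Distance: 106 km
Time: 1h 20m = 80 min = 80/60 = 4/3 hours
Speed = 106 ÷ (4/3) = 106 × 3 / 4 = 318/4 = 79.5 km/h


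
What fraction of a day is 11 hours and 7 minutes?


Total minutes: 11×60 + 7 = 667
Day = 24×60 = 1440 minutes
Fraction = 667/1440 ≈ 0.4632
As a percentage: 667/1440 × 100 ≈ 46.32%

0.4632 (46.32%)


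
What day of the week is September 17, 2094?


Zeller's congruence:
q=17, m=9, k=94, j=20
h = (17 + ⌊13×10/5⌋ + 94 + ⌊94/4⌋ + ⌊20/4⌋ - 2×20) mod 7
= (17 + 26 + 94 + 23 + 5 - 40) mod 7
= 125 mod 7 = 6
h=6 → Friday

Friday


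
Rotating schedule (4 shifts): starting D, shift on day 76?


Shifts: A, B, C, D
Start: D (index 3)
Day 76: (3 + 76 - 1) mod 4
= 78 mod 4
= 2
Index 2 → shift C

Shift C


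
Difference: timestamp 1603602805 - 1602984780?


Difference = 1603602805 - 1602984780 = 618025 seconds
In hours: 618025 / 3600 ≈ 171.7
In days: 618025 / 86400 ≈ 7.15

618025 seconds (171.7 hours / 7.15 days)


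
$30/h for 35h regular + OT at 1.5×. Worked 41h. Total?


Regular: 35h × $30 = $1050.00
Overtime: 41 - 35 = 6h
OT pay: 6h × $30 × 1.5 = $270.00
Total = $1050.00 + $270.00 = $1320.00

$1320.00


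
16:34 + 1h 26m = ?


18:00

Start: 994 minutes from midnight
Add: 86 minutes
Total: 1080 minutes
Hours: 1080 ÷ 60 = 18 remainder 0


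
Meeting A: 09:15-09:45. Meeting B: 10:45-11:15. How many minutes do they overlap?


0 minutes

Meeting A: 555-585 (in minutes from midnight)
Meeting B: 645-675
Overlap start = max(555, 645) = 645
Overlap end = min(585, 675) = 585
Overlap = max(0, 585 - 645) = 0 min


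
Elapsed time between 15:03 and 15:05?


End time in minutes: 15×60 + 5 = 905
Start time in minutes: 15×60 + 3 = 903
Difference = 905 - 903 = 2 minutes
= 0 hours 2 minutes

0h 2m


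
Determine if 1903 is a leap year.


Rules: divisible by 4 AND (not by 100 OR by 400)
1903 ÷ 4 = 475 remainder 3 → not divisible by 4
Not divisible by 4 → not a leap year

No


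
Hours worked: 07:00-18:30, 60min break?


10h 30m (630 minutes)

Total time = (18×60+30) - (7×60+0)
= 1110 - 420 = 690 min
Minus break: 690 - 60 = 630 min
= 10h 30m


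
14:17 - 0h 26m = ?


13:51

Start: 857 minutes from midnight
Subtract: 26 minutes
Remaining: 857 - 26 = 831
Hours: 13, Minutes: 51
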